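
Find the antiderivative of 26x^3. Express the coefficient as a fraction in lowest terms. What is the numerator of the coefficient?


Apply the power rule for integration:
integral of ax^n dx = a/(n+1) * x^(n+1) + C
integral of 26x^3 dx
= 26/4 * x^4 + C
= 13/2 * x^4 + C
The coefficient in lowest terms is 13/2, and its numerator is 13

13


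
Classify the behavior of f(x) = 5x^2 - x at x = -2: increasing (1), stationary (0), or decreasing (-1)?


Compute f'(x) to determine behavior:
f'(x) = 10x - 1
f'(-2) = 10 * (-2) - 1
= -20 - 1
= -21
Since f'(-2) < 0, the function is decreasing (-1)

-1


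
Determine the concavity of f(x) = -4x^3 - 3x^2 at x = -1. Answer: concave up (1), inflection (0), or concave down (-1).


Concavity is determined by the sign of f''(x).
f(x) = -4x^3 - 3x^2
f'(x) = -12x^2 - 6x
f''(x) = -24x - 6
f''(-1) = -24 * (-1) - 6
= 24 - 6
= 18
Since f''(-1) > 0, the function is concave up (1)

1


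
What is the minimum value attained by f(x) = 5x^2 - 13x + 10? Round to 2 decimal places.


For a quadratic f(x) = ax^2 + bx + c with a > 0, the minimum is at the vertex.
Vertex x-coordinate: x = -b/(2a)
x = -(-13) / (2 * 5)
x = 13/10
Substitute back to find the minimum value:
f(13/10) = 5 * (13/10)^2 - 13 * (13/10) + 10
= 169/20 - 169/10 + 10
= 31/20 = 1.55

1.55


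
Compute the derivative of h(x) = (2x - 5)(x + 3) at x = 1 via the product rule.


Let u(x) = 2x - 5 and v(x) = x + 3
u'(x) = 2
v'(x) = 1
Product rule: h'(x) = u'(x)*v(x) + u(x)*v'(x)
= 2 * (x + 3) + (2x - 5) * 1
At x = 1:
u(1) = 2 * 1 - 5 = -3
v(1) = 1 * 1 + 3 = 4
h'(1) = 2 * 4 + (-3) * 1
= 8 - 3
= 5

5


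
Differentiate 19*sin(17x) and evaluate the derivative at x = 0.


Apply the chain rule to differentiate 19*sin(17x):
d/dx [19*sin(17x)]
= 19 * cos(17x) * d/dx(17x)
= 19 * 17 * cos(17x)
= 323 * cos(17x)
Evaluate at x = 0:
= 323 * cos(0)
= 323 * 1
= 323

323


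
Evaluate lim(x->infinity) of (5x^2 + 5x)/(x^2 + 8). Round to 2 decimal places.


For limits at infinity with equal-degree polynomials,
we compare leading coefficients.
Numerator leading term: 5x^2
Denominator leading term: x^2
Divide both by x^2:
lim = (5 + 5/x) / (1 + 8/x^2)
As x -> infinity, the 1/x and 1/x^2 terms vanish:
= 5/1 = 5 = 5.00

5.00


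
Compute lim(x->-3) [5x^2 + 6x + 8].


Since polynomials are continuous, we use direct substitution.
lim(x->-3) of 5x^2 + 6x + 8
= 5 * (-3)^2 + 6 * (-3) + 8
= 45 - 18 + 8
= 35

35


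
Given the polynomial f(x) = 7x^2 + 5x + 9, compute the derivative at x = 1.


Differentiate term by term using power and sum rules:
f(x) = 7x^2 + 5x + 9
f'(x) = 14x + 5
Substitute x = 1:
f'(1) = 14 * 1 + 5
= 14 + 5
= 19

19


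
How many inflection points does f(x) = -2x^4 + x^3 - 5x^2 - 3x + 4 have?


Inflection points occur where f''(x) = 0 and concavity changes.
f(x) = -2x^4 + x^3 - 5x^2 - 3x + 4
f'(x) = -8x^3 + 3x^2 - 10x - 3
f''(x) = -24x^2 + 6x - 10
This is a quadratic in x. Use the discriminant to count real roots.
Discriminant = (6)^2 - 4 * (-24) * (-10)
= 36 - 960
= -924
Since discriminant < 0, f''(x) = 0 has no real solutions.
Number of inflection points: 0

0


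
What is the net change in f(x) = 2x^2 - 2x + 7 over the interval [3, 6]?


Net change = f(b) - f(a)
f(x) = 2x^2 - 2x + 7
Compute f(6):
f(6) = 2 * 6^2 - 2 * 6 + 7
= 72 - 12 + 7
= 67
Compute f(3):
f(3) = 2 * 3^2 - 2 * 3 + 7
= 18 - 6 + 7
= 19
Net change = 67 - 19 = 48

48


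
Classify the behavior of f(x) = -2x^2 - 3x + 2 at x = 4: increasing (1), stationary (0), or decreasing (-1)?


Compute f'(x) to determine behavior:
f'(x) = -4x - 3
f'(4) = -4 * 4 - 3
= -16 - 3
= -19
Since f'(4) < 0, the function is decreasing (-1)

-1


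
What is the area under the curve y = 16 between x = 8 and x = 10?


The area under a constant function y = 16 is a rectangle.
Width = 10 - 8 = 2
Height = 16
Area = width * height
= 2 * 16
= 32

32


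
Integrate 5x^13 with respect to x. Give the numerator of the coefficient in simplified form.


Apply the power rule for integration:
integral of ax^n dx = a/(n+1) * x^(n+1) + C
integral of 5x^13 dx
= 5/14 * x^14 + C
The coefficient in lowest terms is 5/14, and its numerator is 5

5


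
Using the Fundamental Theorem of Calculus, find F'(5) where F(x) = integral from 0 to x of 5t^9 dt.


By the Fundamental Theorem of Calculus (Part 1):
If F(x) = integral from 0 to x of f(t) dt, then F'(x) = f(x)
Here f(t) = 5t^9
So F'(x) = 5x^9
Evaluate at x = 5:
F'(5) = 5 * 5^9
= 5 * 1953125
= 9765625

9765625


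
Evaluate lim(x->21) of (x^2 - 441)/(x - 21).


Direct substitution gives 0/0, so we factor the numerator.
Factor: (x^2 - 441) = (x - 21)(x + 21)
Cancel the common factor (x - 21):
(x^2 - 441)/(x - 21) = (x + 21)
Now substitute x = 21:
= (21 + 21) = 42

42


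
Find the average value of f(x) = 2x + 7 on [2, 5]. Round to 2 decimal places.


Average value = 1/(b-a) * integral from a to b of f(x) dx
First compute the integral of 2x + 7:
F(x) = x^2 + 7x
F(5) = 1 * 25 + 7 * 5 = 60
F(2) = 1 * 4 + 7 * 2 = 18
Integral = 60 - 18 = 42
Average = 42 / (5 - 2) = 42 / 3
= 14 = 14.00

14.00


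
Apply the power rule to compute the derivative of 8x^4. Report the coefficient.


We apply the power rule: d/dx [ax^n] = a*n * x^(n-1)
d/dx [8x^4]
= 8 * 4 * x^(4-1)
= 32x^3
The coefficient is 32

32


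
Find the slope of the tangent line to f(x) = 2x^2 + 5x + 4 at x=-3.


The slope of the tangent line equals f'(x) at the point.
f(x) = 2x^2 + 5x + 4
f'(x) = 4x + 5
At x = -3:
f'(-3) = 4 * (-3) + 5
= -12 + 5
= -7

-7


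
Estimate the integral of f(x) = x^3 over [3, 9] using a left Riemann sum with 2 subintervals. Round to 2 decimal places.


Left Riemann sum uses left endpoints of each subinterval.
Interval: [3, 9], n = 2
dx = (9 - 3) / 2 = 3
Left endpoints: [3, 6]
f values: [27, 216]
Sum = dx * (sum of f values)
= 3 * 243
= 729 = 729.00

729.00


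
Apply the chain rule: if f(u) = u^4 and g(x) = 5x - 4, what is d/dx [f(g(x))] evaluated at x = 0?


Using the chain rule: (f(g(x)))' = f'(g(x)) * g'(x)
First, find g(0):
g(0) = 5 * 0 - 4 = -4
Next, f'(u) = 4u^3
And g'(x) = 5
So f'(g(0)) * g'(0)
= 4 * (-4)^3 * 5
= 4 * (-64) * 5
= -1280

-1280


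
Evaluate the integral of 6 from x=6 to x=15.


The integral of a constant k over [a, b] equals k * (b - a).
integral from 6 to 15 of 6 dx
= 6 * (15 - 6)
= 6 * 9
= 54

54


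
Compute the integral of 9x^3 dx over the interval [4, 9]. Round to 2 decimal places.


Find the antiderivative of 9x^3:
F(x) = 9/4 * x^4
Apply the Fundamental Theorem of Calculus:
F(9) - F(4)
= 9/4 * 9^4 - 9/4 * 4^4
= 9/4 * (6561 - 256)
= 9/4 * 6305
= 56745/4 = 14186.25

14186.25


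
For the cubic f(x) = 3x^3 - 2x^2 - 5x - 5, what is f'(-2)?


Differentiate f(x) = 3x^3 - 2x^2 - 5x - 5 term by term:
f'(x) = 9x^2 - 4x - 5
Substitute x = -2:
f'(-2) = 9 * (-2)^2 - 4 * (-2) - 5
= 36 + 8 - 5
= 39

39


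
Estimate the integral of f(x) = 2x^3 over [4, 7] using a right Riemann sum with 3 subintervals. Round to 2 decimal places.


Right Riemann sum uses right endpoints of each subinterval.
Interval: [4, 7], n = 3
dx = (7 - 4) / 3 = 1
Right endpoints: [5, 6, 7]
f values: [250, 432, 686]
Sum = dx * (sum of f values)
= 1 * 1368
= 1368 = 1368.00

1368.00


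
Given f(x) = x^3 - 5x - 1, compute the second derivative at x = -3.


First derivative:
f'(x) = 3x^2 - 5
Second derivative:
f''(x) = 6x
Substitute x = -3:
f''(-3) = 6 * (-3) + 0
= -18 + 0
= -18

-18


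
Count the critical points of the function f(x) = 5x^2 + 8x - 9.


Find where f'(x) = 0:
f'(x) = 10x + 8
Set f'(x) = 0:
10x + 8 = 0
x = -8 / 10 = -4/5
This is a linear equation in x, so there is exactly one solution.
Number of critical points: 1

1


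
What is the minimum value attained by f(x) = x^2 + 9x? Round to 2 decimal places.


For a quadratic f(x) = ax^2 + bx + c with a > 0, the minimum is at the vertex.
Vertex x-coordinate: x = -b/(2a)
x = -(9) / (2 * 1)
x = -9/2
Substitute back to find the minimum value:
f(-9/2) = 1 * (-9/2)^2 + 9 * (-9/2) + 0
= 81/4 - 81/2 + 0
= -81/4 = -20.25

-20.25


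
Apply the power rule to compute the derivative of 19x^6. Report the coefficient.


We apply the power rule: d/dx [ax^n] = a*n * x^(n-1)
d/dx [19x^6]
= 19 * 6 * x^(6-1)
= 114x^5
The coefficient is 114

114


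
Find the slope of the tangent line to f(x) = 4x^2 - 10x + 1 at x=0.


The slope of the tangent line equals f'(x) at the point.
f(x) = 4x^2 - 10x + 1
f'(x) = 8x - 10
At x = 0:
f'(0) = 8 * 0 - 10
= 0 - 10
= -10

-10


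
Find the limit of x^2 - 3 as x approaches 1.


Since polynomials are continuous, we use direct substitution.
lim(x->1) of x^2 - 3
= 1 * 1^2 + 0 * 1 - 3
= 1 + 0 - 3
= -2

-2


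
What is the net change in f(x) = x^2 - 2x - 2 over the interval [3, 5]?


Net change = f(b) - f(a)
f(x) = x^2 - 2x - 2
Compute f(5):
f(5) = 1 * 5^2 - 2 * 5 - 2
= 25 - 10 - 2
= 13
Compute f(3):
f(3) = 1 * 3^2 - 2 * 3 - 2
= 9 - 6 - 2
= 1
Net change = 13 - 1 = 12

12


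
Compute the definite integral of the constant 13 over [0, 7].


The integral of a constant k over [a, b] equals k * (b - a).
integral from 0 to 7 of 13 dx
= 13 * (7 - 0)
= 13 * 7
= 91

91


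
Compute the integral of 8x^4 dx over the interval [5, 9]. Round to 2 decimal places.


Find the antiderivative of 8x^4:
F(x) = 8/5 * x^5
Apply the Fundamental Theorem of Calculus:
F(9) - F(5)
= 8/5 * 9^5 - 8/5 * 5^5
= 8/5 * (59049 - 3125)
= 8/5 * 55924
= 447392/5 = 89478.40

89478.40


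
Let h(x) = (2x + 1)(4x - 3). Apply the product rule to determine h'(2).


Let u(x) = 2x + 1 and v(x) = 4x - 3
u'(x) = 2
v'(x) = 4
Product rule: h'(x) = u'(x)*v(x) + u(x)*v'(x)
= 2 * (4x - 3) + (2x + 1) * 4
At x = 2:
u(2) = 2 * 2 + 1 = 5
v(2) = 4 * 2 - 3 = 5
h'(2) = 2 * 5 + 5 * 4
= 10 + 20
= 30

30


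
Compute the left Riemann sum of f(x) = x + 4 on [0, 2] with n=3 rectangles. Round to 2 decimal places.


Left Riemann sum uses left endpoints of each subinterval.
Interval: [0, 2], n = 3
dx = (2 - 0) / 3 = 2/3
Left endpoints: [0, 2/3, 4/3]
f values: [4, 14/3, 16/3]
Sum = dx * (sum of f values)
= 2/3 * 14
= 28/3 ≈ 9.33

9.33


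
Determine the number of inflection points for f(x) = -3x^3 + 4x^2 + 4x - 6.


Inflection points occur where f''(x) = 0 and concavity changes.
f(x) = -3x^3 + 4x^2 + 4x - 6
f'(x) = -9x^2 + 8x + 4
f''(x) = -18x + 8
Set f''(x) = 0:
-18x + 8 = 0
x = -8 / (-18) = 4/9
Since f''(x) is linear (degree 1), it changes sign at this point.
Therefore there is exactly 1 inflection point.

1


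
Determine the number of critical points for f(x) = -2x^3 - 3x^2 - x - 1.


Find where f'(x) = 0:
f(x) = -2x^3 - 3x^2 - x - 1
f'(x) = -6x^2 - 6x - 1
This is a quadratic in x. Use the discriminant to count real roots.
Discriminant = (-6)^2 - 4 * (-6) * (-1)
= 36 - 24
= 12
Since discriminant > 0, f'(x) = 0 has 2 real solutions.
Number of critical points: 2

2


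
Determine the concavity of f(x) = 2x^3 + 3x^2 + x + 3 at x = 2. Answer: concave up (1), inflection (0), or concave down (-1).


Concavity is determined by the sign of f''(x).
f(x) = 2x^3 + 3x^2 + x + 3
f'(x) = 6x^2 + 6x + 1
f''(x) = 12x + 6
f''(2) = 12 * 2 + 6
= 24 + 6
= 30
Since f''(2) > 0, the function is concave up (1)

1


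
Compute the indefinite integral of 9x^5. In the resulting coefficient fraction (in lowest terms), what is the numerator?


Apply the power rule for integration:
integral of ax^n dx = a/(n+1) * x^(n+1) + C
integral of 9x^5 dx
= 9/6 * x^6 + C
= 3/2 * x^6 + C
The coefficient in lowest terms is 3/2, and its numerator is 3

3


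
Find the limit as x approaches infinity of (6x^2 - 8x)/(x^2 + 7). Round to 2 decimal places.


For limits at infinity with equal-degree polynomials,
we compare leading coefficients.
Numerator leading term: 6x^2
Denominator leading term: x^2
Divide both by x^2:
lim = (6 - 8/x) / (1 + 7/x^2)
As x -> infinity, the 1/x and 1/x^2 terms vanish:
= 6/1 = 6 = 6.00

6.00


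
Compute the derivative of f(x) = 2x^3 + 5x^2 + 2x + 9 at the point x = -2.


Differentiate f(x) = 2x^3 + 5x^2 + 2x + 9 term by term:
f'(x) = 6x^2 + 10x + 2
Substitute x = -2:
f'(-2) = 6 * (-2)^2 + 10 * (-2) + 2
= 24 - 20 + 2
= 6

6


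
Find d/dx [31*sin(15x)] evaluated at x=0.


Apply the chain rule to differentiate 31*sin(15x):
d/dx [31*sin(15x)]
= 31 * cos(15x) * d/dx(15x)
= 31 * 15 * cos(15x)
= 465 * cos(15x)
Evaluate at x = 0:
= 465 * cos(0)
= 465 * 1
= 465

465


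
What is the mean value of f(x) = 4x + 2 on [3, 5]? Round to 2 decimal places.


Average value = 1/(b-a) * integral from a to b of f(x) dx
First compute the integral of 4x + 2:
F(x) = 2x^2 + 2x
F(5) = 2 * 25 + 2 * 5 = 60
F(3) = 2 * 9 + 2 * 3 = 24
Integral = 60 - 24 = 36
Average = 36 / (5 - 3) = 36 / 2
= 18 = 18.00

18.00


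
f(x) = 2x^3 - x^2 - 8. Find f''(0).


First derivative:
f'(x) = 6x^2 - 2x
Second derivative:
f''(x) = 12x - 2
Substitute x = 0:
f''(0) = 12 * 0 - 2
= 0 - 2
= -2

-2


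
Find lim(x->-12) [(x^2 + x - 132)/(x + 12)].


Direct substitution gives 0/0, so we factor the numerator.
Factor: (x^2 + x - 132) = (x + 12)(x - 11)
Cancel the common factor (x + 12):
(x^2 + x - 132)/(x + 12) = (x - 11)
Now substitute x = -12:
= (-12) - (11) = -23

-23


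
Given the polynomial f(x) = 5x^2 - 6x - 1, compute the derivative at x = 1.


Differentiate term by term using power and sum rules:
f(x) = 5x^2 - 6x - 1
f'(x) = 10x - 6
Substitute x = 1:
f'(1) = 10 * 1 - 6
= 10 - 6
= 4

4


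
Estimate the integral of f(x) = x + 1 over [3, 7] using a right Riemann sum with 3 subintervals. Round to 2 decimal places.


Right Riemann sum uses right endpoints of each subinterval.
Interval: [3, 7], n = 3
dx = (7 - 3) / 3 = 4/3
Right endpoints: [13/3, 17/3, 7]
f values: [16/3, 20/3, 8]
Sum = dx * (sum of f values)
= 4/3 * 20
= 80/3 ≈ 26.67

26.67


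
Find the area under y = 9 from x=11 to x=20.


The area under a constant function y = 9 is a rectangle.
Width = 20 - 11 = 9
Height = 9
Area = width * height
= 9 * 9
= 81

81


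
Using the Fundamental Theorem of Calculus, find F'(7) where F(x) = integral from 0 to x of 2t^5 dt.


By the Fundamental Theorem of Calculus (Part 1):
If F(x) = integral from 0 to x of f(t) dt, then F'(x) = f(x)
Here f(t) = 2t^5
So F'(x) = 2x^5
Evaluate at x = 7:
F'(7) = 2 * 7^5
= 2 * 16807
= 33614

33614


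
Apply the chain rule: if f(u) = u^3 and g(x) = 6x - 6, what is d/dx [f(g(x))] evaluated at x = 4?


Using the chain rule: (f(g(x)))' = f'(g(x)) * g'(x)
First, find g(4):
g(4) = 6 * 4 - 6 = 18
Next, f'(u) = 3u^2
And g'(x) = 6
So f'(g(4)) * g'(4)
= 3 * 18^2 * 6
= 3 * 324 * 6
= 5832

5832


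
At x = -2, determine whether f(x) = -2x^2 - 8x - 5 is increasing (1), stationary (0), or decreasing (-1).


Compute f'(x) to determine behavior:
f'(x) = -4x - 8
f'(-2) = -4 * (-2) - 8
= 8 - 8
= 0
Since f'(-2) = 0, the function is stationary (0)

0


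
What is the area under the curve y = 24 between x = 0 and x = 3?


The area under a constant function y = 24 is a rectangle.
Width = 3 - 0 = 3
Height = 24
Area = width * height
= 3 * 24
= 72

72


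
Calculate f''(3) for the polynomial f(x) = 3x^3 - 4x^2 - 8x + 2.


First derivative:
f'(x) = 9x^2 - 8x - 8
Second derivative:
f''(x) = 18x - 8
Substitute x = 3:
f''(3) = 18 * 3 - 8
= 54 - 8
= 46

46


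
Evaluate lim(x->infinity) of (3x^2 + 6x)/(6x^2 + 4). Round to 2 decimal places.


For limits at infinity with equal-degree polynomials,
we compare leading coefficients.
Numerator leading term: 3x^2
Denominator leading term: 6x^2
Divide both by x^2:
lim = (3 + 6/x) / (6 + 4/x^2)
As x -> infinity, the 1/x and 1/x^2 terms vanish:
= 3/6 = 1/2 = 0.50

0.50


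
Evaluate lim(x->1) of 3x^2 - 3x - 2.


Since polynomials are continuous, we use direct substitution.
lim(x->1) of 3x^2 - 3x - 2
= 3 * 1^2 - 3 * 1 - 2
= 3 - 3 - 2
= -2

-2


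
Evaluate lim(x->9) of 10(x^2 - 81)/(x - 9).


Direct substitution gives 0/0, so we factor the numerator.
Factor: 10(x^2 - 81) = 10 * (x - 9)(x + 9)
Cancel the common factor (x - 9):
10(x^2 - 81)/(x - 9) = 10 * (x + 9)
Now substitute x = 9:
= 10 * (9 + 9) = 180

180


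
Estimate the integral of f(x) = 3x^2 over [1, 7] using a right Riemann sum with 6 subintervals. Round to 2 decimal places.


Right Riemann sum uses right endpoints of each subinterval.
Interval: [1, 7], n = 6
dx = (7 - 1) / 6 = 1
Right endpoints: [2, 3, 4, 5, 6, 7]
f values: [12, 27, 48, 75, 108, 147]
Sum = dx * (sum of f values)
= 1 * 417
= 417 = 417.00

417.00


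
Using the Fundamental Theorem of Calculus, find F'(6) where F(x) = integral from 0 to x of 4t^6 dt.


By the Fundamental Theorem of Calculus (Part 1):
If F(x) = integral from 0 to x of f(t) dt, then F'(x) = f(x)
Here f(t) = 4t^6
So F'(x) = 4x^6
Evaluate at x = 6:
F'(6) = 4 * 6^6
= 4 * 46656
= 186624

186624


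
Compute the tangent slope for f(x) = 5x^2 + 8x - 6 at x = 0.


The slope of the tangent line equals f'(x) at the point.
f(x) = 5x^2 + 8x - 6
f'(x) = 10x + 8
At x = 0:
f'(0) = 10 * 0 + 8
= 0 + 8
= 8

8


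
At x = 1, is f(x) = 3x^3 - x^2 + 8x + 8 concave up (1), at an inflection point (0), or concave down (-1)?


Concavity is determined by the sign of f''(x).
f(x) = 3x^3 - x^2 + 8x + 8
f'(x) = 9x^2 - 2x + 8
f''(x) = 18x - 2
f''(1) = 18 * 1 - 2
= 18 - 2
= 16
Since f''(1) > 0, the function is concave up (1)

1


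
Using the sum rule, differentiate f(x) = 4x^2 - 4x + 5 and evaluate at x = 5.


Differentiate term by term using power and sum rules:
f(x) = 4x^2 - 4x + 5
f'(x) = 8x - 4
Substitute x = 5:
f'(5) = 8 * 5 - 4
= 40 - 4
= 36

36


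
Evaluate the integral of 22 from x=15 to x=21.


The integral of a constant k over [a, b] equals k * (b - a).
integral from 15 to 21 of 22 dx
= 22 * (21 - 15)
= 22 * 6
= 132

132


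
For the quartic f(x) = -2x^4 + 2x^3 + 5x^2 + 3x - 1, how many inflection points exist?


Inflection points occur where f''(x) = 0 and concavity changes.
f(x) = -2x^4 + 2x^3 + 5x^2 + 3x - 1
f'(x) = -8x^3 + 6x^2 + 10x + 3
f''(x) = -24x^2 + 12x + 10
This is a quadratic in x. Use the discriminant to count real roots.
Discriminant = (12)^2 - 4 * (-24) * 10
= 144 - (-960)
= 1104
Since discriminant > 0, f''(x) = 0 has 2 distinct real solutions.
A quadratic with two distinct real roots changes sign at each root, so concavity changes at both.
Number of inflection points: 2

2


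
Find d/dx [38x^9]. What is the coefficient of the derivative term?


We apply the power rule: d/dx [ax^n] = a*n * x^(n-1)
d/dx [38x^9]
= 38 * 9 * x^(9-1)
= 342x^8
The coefficient is 342

342


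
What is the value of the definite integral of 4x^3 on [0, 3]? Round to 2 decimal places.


Find the antiderivative of 4x^3:
F(x) = 4/4 * x^4
Apply the Fundamental Theorem of Calculus:
F(3) - F(0)
= 4/4 * 3^4 - 4/4 * 0^4
= 4/4 * (81 - 0)
= 4/4 * 81
= 81 = 81.00

81.00


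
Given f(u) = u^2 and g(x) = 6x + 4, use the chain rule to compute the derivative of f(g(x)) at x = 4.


Using the chain rule: (f(g(x)))' = f'(g(x)) * g'(x)
First, find g(4):
g(4) = 6 * 4 + 4 = 28
Next, f'(u) = 2u
And g'(x) = 6
So f'(g(4)) * g'(4)
= 2 * 28 * 6
= 336

336


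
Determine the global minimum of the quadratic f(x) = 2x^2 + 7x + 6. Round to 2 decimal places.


For a quadratic f(x) = ax^2 + bx + c with a > 0, the minimum is at the vertex.
Vertex x-coordinate: x = -b/(2a)
x = -(7) / (2 * 2)
x = -7/4
Substitute back to find the minimum value:
f(-7/4) = 2 * (-7/4)^2 + 7 * (-7/4) + 6
= 49/8 - 49/4 + 6
= -1/8 ≈ -0.13

-0.13


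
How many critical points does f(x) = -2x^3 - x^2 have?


Find where f'(x) = 0:
f(x) = -2x^3 - x^2
f'(x) = -6x^2 - 2x
This is a quadratic in x. Use the discriminant to count real roots.
Discriminant = (-2)^2 - 4 * (-6) * 0
= 4 - 0
= 4
Since discriminant > 0, f'(x) = 0 has 2 real solutions.
Number of critical points: 2

2


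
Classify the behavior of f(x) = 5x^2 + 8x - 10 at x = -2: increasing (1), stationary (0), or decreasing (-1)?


Compute f'(x) to determine behavior:
f'(x) = 10x + 8
f'(-2) = 10 * (-2) + 8
= -20 + 8
= -12
Since f'(-2) < 0, the function is decreasing (-1)

-1


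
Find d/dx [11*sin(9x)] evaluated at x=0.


Apply the chain rule to differentiate 11*sin(9x):
d/dx [11*sin(9x)]
= 11 * cos(9x) * d/dx(9x)
= 11 * 9 * cos(9x)
= 99 * cos(9x)
Evaluate at x = 0:
= 99 * cos(0)
= 99 * 1
= 99

99


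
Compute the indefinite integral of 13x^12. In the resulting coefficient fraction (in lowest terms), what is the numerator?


Apply the power rule for integration:
integral of ax^n dx = a/(n+1) * x^(n+1) + C
integral of 13x^12 dx
= 13/13 * x^13 + C
= 1 * x^13 + C
The coefficient in lowest terms is 1 = 1/1, so its numerator is 1

1


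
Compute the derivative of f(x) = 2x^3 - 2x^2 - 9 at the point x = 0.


Differentiate f(x) = 2x^3 - 2x^2 - 9 term by term:
f'(x) = 6x^2 - 4x
Substitute x = 0:
f'(0) = 6 * 0^2 - 4 * 0 + 0
= 0 + 0 + 0
= 0

0


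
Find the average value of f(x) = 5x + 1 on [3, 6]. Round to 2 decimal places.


Average value = 1/(b-a) * integral from a to b of f(x) dx
First compute the integral of 5x + 1:
F(x) = (5/2)x^2 + x
F(6) = 5/2 * 36 + 1 * 6 = 96
F(3) = 5/2 * 9 + 1 * 3 = 51/2
Integral = 96 - 51/2 = 141/2
Average = (141/2) / (6 - 3) = (141/2) / 3
= 47/2 = 23.50

23.50


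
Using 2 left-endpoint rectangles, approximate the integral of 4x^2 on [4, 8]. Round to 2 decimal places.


Left Riemann sum uses left endpoints of each subinterval.
Interval: [4, 8], n = 2
dx = (8 - 4) / 2 = 2
Left endpoints: [4, 6]
f values: [64, 144]
Sum = dx * (sum of f values)
= 2 * 208
= 416 = 416.00

416.00


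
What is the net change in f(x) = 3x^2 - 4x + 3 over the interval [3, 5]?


Net change = f(b) - f(a)
f(x) = 3x^2 - 4x + 3
Compute f(5):
f(5) = 3 * 5^2 - 4 * 5 + 3
= 75 - 20 + 3
= 58
Compute f(3):
f(3) = 3 * 3^2 - 4 * 3 + 3
= 27 - 12 + 3
= 18
Net change = 58 - 18 = 40

40


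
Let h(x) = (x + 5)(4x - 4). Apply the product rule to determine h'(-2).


Let u(x) = x + 5 and v(x) = 4x - 4
u'(x) = 1
v'(x) = 4
Product rule: h'(x) = u'(x)*v(x) + u(x)*v'(x)
= 1 * (4x - 4) + (x + 5) * 4
At x = -2:
u(-2) = 1 * (-2) + 5 = 3
v(-2) = 4 * (-2) - 4 = -12
h'(-2) = 1 * (-12) + 3 * 4
= -12 + 12
= 0

0


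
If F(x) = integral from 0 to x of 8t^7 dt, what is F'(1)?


By the Fundamental Theorem of Calculus (Part 1):
If F(x) = integral from 0 to x of f(t) dt, then F'(x) = f(x)
Here f(t) = 8t^7
So F'(x) = 8x^7
Evaluate at x = 1:
F'(1) = 8 * 1^7
= 8 * 1
= 8

8


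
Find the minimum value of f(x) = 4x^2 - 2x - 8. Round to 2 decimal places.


For a quadratic f(x) = ax^2 + bx + c with a > 0, the minimum is at the vertex.
Vertex x-coordinate: x = -b/(2a)
x = -(-2) / (2 * 4)
x = 2/8 = 1/4
Substitute back to find the minimum value:
f(1/4) = 4 * (1/4)^2 - 2 * (1/4) - 8
= 1/4 - 1/2 - 8
= -33/4 = -8.25

-8.25


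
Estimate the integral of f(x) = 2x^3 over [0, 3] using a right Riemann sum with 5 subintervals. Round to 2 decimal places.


Right Riemann sum uses right endpoints of each subinterval.
Interval: [0, 3], n = 5
dx = (3 - 0) / 5 = 3/5
Right endpoints: [3/5, 6/5, 9/5, 12/5, 3]
f values: [54/125, 432/125, 1458/125, 3456/125, 54]
Sum = dx * (sum of f values)
= 3/5 * 486/5
= 1458/25 = 58.32

58.32


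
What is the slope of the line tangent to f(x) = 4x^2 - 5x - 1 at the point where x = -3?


The slope of the tangent line equals f'(x) at the point.
f(x) = 4x^2 - 5x - 1
f'(x) = 8x - 5
At x = -3:
f'(-3) = 8 * (-3) - 5
= -24 - 5
= -29

-29


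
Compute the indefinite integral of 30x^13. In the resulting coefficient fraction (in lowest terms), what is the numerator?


Apply the power rule for integration:
integral of ax^n dx = a/(n+1) * x^(n+1) + C
integral of 30x^13 dx
= 30/14 * x^14 + C
= 15/7 * x^14 + C
The coefficient in lowest terms is 15/7, and its numerator is 15

15


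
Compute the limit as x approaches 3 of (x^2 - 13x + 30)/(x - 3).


Direct substitution gives 0/0, so we factor the numerator.
Factor: (x^2 - 13x + 30) = (x - 3)(x - 10)
Cancel the common factor (x - 3):
(x^2 - 13x + 30)/(x - 3) = (x - 10)
Now substitute x = 3:
= (3) - (10) = -7

-7


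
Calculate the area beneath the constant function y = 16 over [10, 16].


The area under a constant function y = 16 is a rectangle.
Width = 16 - 10 = 6
Height = 16
Area = width * height
= 6 * 16
= 96

96


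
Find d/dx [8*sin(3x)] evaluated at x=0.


Apply the chain rule to differentiate 8*sin(3x):
d/dx [8*sin(3x)]
= 8 * cos(3x) * d/dx(3x)
= 8 * 3 * cos(3x)
= 24 * cos(3x)
Evaluate at x = 0:
= 24 * cos(0)
= 24 * 1
= 24

24


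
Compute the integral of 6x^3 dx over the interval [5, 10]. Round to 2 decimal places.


Find the antiderivative of 6x^3:
F(x) = 6/4 * x^4
Apply the Fundamental Theorem of Calculus:
F(10) - F(5)
= 6/4 * 10^4 - 6/4 * 5^4
= 6/4 * (10000 - 625)
= 6/4 * 9375
= 28125/2 = 14062.50

14062.50


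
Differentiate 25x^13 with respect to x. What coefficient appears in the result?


We apply the power rule: d/dx [ax^n] = a*n * x^(n-1)
d/dx [25x^13]
= 25 * 13 * x^(13-1)
= 325x^12
The coefficient is 325

325


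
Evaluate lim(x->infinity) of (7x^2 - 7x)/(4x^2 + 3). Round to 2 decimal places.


For limits at infinity with equal-degree polynomials,
we compare leading coefficients.
Numerator leading term: 7x^2
Denominator leading term: 4x^2
Divide both by x^2:
lim = (7 - 7/x) / (4 + 3/x^2)
As x -> infinity, the 1/x and 1/x^2 terms vanish:
= 7/4 = 1.75

1.75


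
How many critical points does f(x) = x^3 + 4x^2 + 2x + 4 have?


Find where f'(x) = 0:
f(x) = x^3 + 4x^2 + 2x + 4
f'(x) = 3x^2 + 8x + 2
This is a quadratic in x. Use the discriminant to count real roots.
Discriminant = (8)^2 - 4 * 3 * 2
= 64 - 24
= 40
Since discriminant > 0, f'(x) = 0 has 2 real solutions.
Number of critical points: 2

2


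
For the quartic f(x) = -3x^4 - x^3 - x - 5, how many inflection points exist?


Inflection points occur where f''(x) = 0 and concavity changes.
f(x) = -3x^4 - x^3 - x - 5
f'(x) = -12x^3 - 3x^2 - 1
f''(x) = -36x^2 - 6x
This is a quadratic in x. Use the discriminant to count real roots.
Discriminant = (-6)^2 - 4 * (-36) * 0
= 36 - 0
= 36
Since discriminant > 0, f''(x) = 0 has 2 distinct real solutions.
A quadratic with two distinct real roots changes sign at each root, so concavity changes at both.
Number of inflection points: 2

2


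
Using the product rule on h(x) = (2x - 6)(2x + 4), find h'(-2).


Let u(x) = 2x - 6 and v(x) = 2x + 4
u'(x) = 2
v'(x) = 2
Product rule: h'(x) = u'(x)*v(x) + u(x)*v'(x)
= 2 * (2x + 4) + (2x - 6) * 2
At x = -2:
u(-2) = 2 * (-2) - 6 = -10
v(-2) = 2 * (-2) + 4 = 0
h'(-2) = 2 * 0 + (-10) * 2
= 0 - 20
= -20

-20


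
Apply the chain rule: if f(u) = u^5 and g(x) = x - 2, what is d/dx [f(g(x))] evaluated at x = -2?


Using the chain rule: (f(g(x)))' = f'(g(x)) * g'(x)
First, find g(-2):
g(-2) = 1 * (-2) - 2 = -4
Next, f'(u) = 5u^4
And g'(x) = 1
So f'(g(-2)) * g'(-2)
= 5 * (-4)^4 * 1
= 5 * 256 * 1
= 1280

1280


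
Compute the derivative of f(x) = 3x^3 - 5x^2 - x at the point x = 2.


Differentiate f(x) = 3x^3 - 5x^2 - x term by term:
f'(x) = 9x^2 - 10x - 1
Substitute x = 2:
f'(2) = 9 * 2^2 - 10 * 2 - 1
= 36 - 20 - 1
= 15

15


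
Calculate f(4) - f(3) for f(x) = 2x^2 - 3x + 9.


Net change = f(b) - f(a)
f(x) = 2x^2 - 3x + 9
Compute f(4):
f(4) = 2 * 4^2 - 3 * 4 + 9
= 32 - 12 + 9
= 29
Compute f(3):
f(3) = 2 * 3^2 - 3 * 3 + 9
= 18 - 9 + 9
= 18
Net change = 29 - 18 = 11

11


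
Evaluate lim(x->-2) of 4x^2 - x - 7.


Since polynomials are continuous, we use direct substitution.
lim(x->-2) of 4x^2 - x - 7
= 4 * (-2)^2 - 1 * (-2) - 7
= 16 + 2 - 7
= 11

11


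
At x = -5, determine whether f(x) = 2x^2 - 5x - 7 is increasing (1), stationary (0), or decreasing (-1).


Compute f'(x) to determine behavior:
f'(x) = 4x - 5
f'(-5) = 4 * (-5) - 5
= -20 - 5
= -25
Since f'(-5) < 0, the function is decreasing (-1)

-1


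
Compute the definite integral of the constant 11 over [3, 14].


The integral of a constant k over [a, b] equals k * (b - a).
integral from 3 to 14 of 11 dx
= 11 * (14 - 3)
= 11 * 11
= 121

121


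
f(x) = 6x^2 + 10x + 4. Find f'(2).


Differentiate term by term using power and sum rules:
f(x) = 6x^2 + 10x + 4
f'(x) = 12x + 10
Substitute x = 2:
f'(2) = 12 * 2 + 10
= 24 + 10
= 34

34


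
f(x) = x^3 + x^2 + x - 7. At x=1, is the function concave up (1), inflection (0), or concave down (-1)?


Concavity is determined by the sign of f''(x).
f(x) = x^3 + x^2 + x - 7
f'(x) = 3x^2 + 2x + 1
f''(x) = 6x + 2
f''(1) = 6 * 1 + 2
= 6 + 2
= 8
Since f''(1) > 0, the function is concave up (1)

1


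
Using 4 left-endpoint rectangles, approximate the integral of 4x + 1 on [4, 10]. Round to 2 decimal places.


Left Riemann sum uses left endpoints of each subinterval.
Interval: [4, 10], n = 4
dx = (10 - 4) / 4 = 3/2
Left endpoints: [4, 11/2, 7, 17/2]
f values: [17, 23, 29, 35]
Sum = dx * (sum of f values)
= 3/2 * 104
= 156 = 156.00

156.00


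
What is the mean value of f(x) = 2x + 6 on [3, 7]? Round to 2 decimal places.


Average value = 1/(b-a) * integral from a to b of f(x) dx
First compute the integral of 2x + 6:
F(x) = x^2 + 6x
F(7) = 1 * 49 + 6 * 7 = 91
F(3) = 1 * 9 + 6 * 3 = 27
Integral = 91 - 27 = 64
Average = 64 / (7 - 3) = 64 / 4
= 16 = 16.00

16.00


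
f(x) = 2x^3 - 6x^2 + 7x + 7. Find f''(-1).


First derivative:
f'(x) = 6x^2 - 12x + 7
Second derivative:
f''(x) = 12x - 12
Substitute x = -1:
f''(-1) = 12 * (-1) - 12
= -12 - 12
= -24

-24


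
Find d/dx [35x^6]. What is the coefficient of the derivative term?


We apply the power rule: d/dx [ax^n] = a*n * x^(n-1)
d/dx [35x^6]
= 35 * 6 * x^(6-1)
= 210x^5
The coefficient is 210

210


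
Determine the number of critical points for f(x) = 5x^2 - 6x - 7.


Find where f'(x) = 0:
f'(x) = 10x - 6
Set f'(x) = 0:
10x - 6 = 0
x = 6 / 10 = 3/5
This is a linear equation in x, so there is exactly one solution.
Number of critical points: 1

1


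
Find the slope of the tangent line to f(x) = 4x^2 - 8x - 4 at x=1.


The slope of the tangent line equals f'(x) at the point.
f(x) = 4x^2 - 8x - 4
f'(x) = 8x - 8
At x = 1:
f'(1) = 8 * 1 - 8
= 8 - 8
= 0

0


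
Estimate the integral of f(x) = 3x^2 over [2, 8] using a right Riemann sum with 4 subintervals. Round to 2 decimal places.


Right Riemann sum uses right endpoints of each subinterval.
Interval: [2, 8], n = 4
dx = (8 - 2) / 4 = 3/2
Right endpoints: [7/2, 5, 13/2, 8]
f values: [147/4, 75, 507/4, 192]
Sum = dx * (sum of f values)
= 3/2 * 861/2
= 2583/4 = 645.75

645.75


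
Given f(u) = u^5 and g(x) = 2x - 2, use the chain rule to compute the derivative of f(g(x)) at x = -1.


Using the chain rule: (f(g(x)))' = f'(g(x)) * g'(x)
First, find g(-1):
g(-1) = 2 * (-1) - 2 = -4
Next, f'(u) = 5u^4
And g'(x) = 2
So f'(g(-1)) * g'(-1)
= 5 * (-4)^4 * 2
= 5 * 256 * 2
= 2560

2560


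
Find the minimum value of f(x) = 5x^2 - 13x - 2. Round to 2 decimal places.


For a quadratic f(x) = ax^2 + bx + c with a > 0, the minimum is at the vertex.
Vertex x-coordinate: x = -b/(2a)
x = -(-13) / (2 * 5)
x = 13/10
Substitute back to find the minimum value:
f(13/10) = 5 * (13/10)^2 - 13 * (13/10) - 2
= 169/20 - 169/10 - 2
= -209/20 = -10.45

-10.45


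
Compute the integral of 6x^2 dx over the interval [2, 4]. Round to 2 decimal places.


Find the antiderivative of 6x^2:
F(x) = 6/3 * x^3
Apply the Fundamental Theorem of Calculus:
F(4) - F(2)
= 6/3 * 4^3 - 6/3 * 2^3
= 6/3 * (64 - 8)
= 6/3 * 56
= 112 = 112.00

112.00


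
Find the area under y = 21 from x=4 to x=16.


The area under a constant function y = 21 is a rectangle.
Width = 16 - 4 = 12
Height = 21
Area = width * height
= 12 * 21
= 252

252


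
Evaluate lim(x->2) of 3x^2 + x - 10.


Since polynomials are continuous, we use direct substitution.
lim(x->2) of 3x^2 + x - 10
= 3 * 2^2 + 1 * 2 - 10
= 12 + 2 - 10
= 4

4


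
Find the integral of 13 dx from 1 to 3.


The integral of a constant k over [a, b] equals k * (b - a).
integral from 1 to 3 of 13 dx
= 13 * (3 - 1)
= 13 * 2
= 26

26


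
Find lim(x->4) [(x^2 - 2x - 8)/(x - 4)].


Direct substitution gives 0/0, so we factor the numerator.
Factor: (x^2 - 2x - 8) = (x - 4)(x + 2)
Cancel the common factor (x - 4):
(x^2 - 2x - 8)/(x - 4) = (x + 2)
Now substitute x = 4:
= (4) - (-2) = 6

6


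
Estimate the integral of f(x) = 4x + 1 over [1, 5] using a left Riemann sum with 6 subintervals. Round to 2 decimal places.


Left Riemann sum uses left endpoints of each subinterval.
Interval: [1, 5], n = 6
dx = (5 - 1) / 6 = 2/3
Left endpoints: [1, 5/3, 7/3, 3, 11/3, 13/3]
f values: [5, 23/3, 31/3, 13, 47/3, 55/3]
Sum = dx * (sum of f values)
= 2/3 * 70
= 140/3 ≈ 46.67

46.67


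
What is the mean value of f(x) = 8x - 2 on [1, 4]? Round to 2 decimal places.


Average value = 1/(b-a) * integral from a to b of f(x) dx
First compute the integral of 8x - 2:
F(x) = 4x^2 - 2x
F(4) = 4 * 16 - 2 * 4 = 56
F(1) = 4 * 1 - 2 * 1 = 2
Integral = 56 - 2 = 54
Average = 54 / (4 - 1) = 54 / 3
= 18 = 18.00

18.00


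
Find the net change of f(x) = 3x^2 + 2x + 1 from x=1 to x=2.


Net change = f(b) - f(a)
f(x) = 3x^2 + 2x + 1
Compute f(2):
f(2) = 3 * 2^2 + 2 * 2 + 1
= 12 + 4 + 1
= 17
Compute f(1):
f(1) = 3 * 1^2 + 2 * 1 + 1
= 3 + 2 + 1
= 6
Net change = 17 - 6 = 11

11


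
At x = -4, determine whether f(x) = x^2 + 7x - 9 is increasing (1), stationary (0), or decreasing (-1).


Compute f'(x) to determine behavior:
f'(x) = 2x + 7
f'(-4) = 2 * (-4) + 7
= -8 + 7
= -1
Since f'(-4) < 0, the function is decreasing (-1)

-1


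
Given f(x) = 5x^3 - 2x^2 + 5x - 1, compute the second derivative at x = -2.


First derivative:
f'(x) = 15x^2 - 4x + 5
Second derivative:
f''(x) = 30x - 4
Substitute x = -2:
f''(-2) = 30 * (-2) - 4
= -60 - 4
= -64

-64


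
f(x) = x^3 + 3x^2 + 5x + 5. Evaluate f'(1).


Differentiate f(x) = x^3 + 3x^2 + 5x + 5 term by term:
f'(x) = 3x^2 + 6x + 5
Substitute x = 1:
f'(1) = 3 * 1^2 + 6 * 1 + 5
= 3 + 6 + 5
= 14

14


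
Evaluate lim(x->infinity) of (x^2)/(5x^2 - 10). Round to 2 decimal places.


For limits at infinity with equal-degree polynomials,
we compare leading coefficients.
Numerator leading term: x^2
Denominator leading term: 5x^2
Divide both by x^2:
lim = (1) / (5 - 10/x^2)
As x -> infinity, the 1/x and 1/x^2 terms vanish:
= 1/5 = 0.20

0.20


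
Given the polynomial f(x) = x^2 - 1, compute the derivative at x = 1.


Differentiate term by term using power and sum rules:
f(x) = x^2 - 1
f'(x) = 2x
Substitute x = 1:
f'(1) = 2 * 1 + 0
= 2 + 0
= 2

2


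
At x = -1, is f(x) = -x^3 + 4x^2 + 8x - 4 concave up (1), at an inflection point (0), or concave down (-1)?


Concavity is determined by the sign of f''(x).
f(x) = -x^3 + 4x^2 + 8x - 4
f'(x) = -3x^2 + 8x + 8
f''(x) = -6x + 8
f''(-1) = -6 * (-1) + 8
= 6 + 8
= 14
Since f''(-1) > 0, the function is concave up (1)

1


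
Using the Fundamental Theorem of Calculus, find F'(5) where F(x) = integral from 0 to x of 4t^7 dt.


By the Fundamental Theorem of Calculus (Part 1):
If F(x) = integral from 0 to x of f(t) dt, then F'(x) = f(x)
Here f(t) = 4t^7
So F'(x) = 4x^7
Evaluate at x = 5:
F'(5) = 4 * 5^7
= 4 * 78125
= 312500

312500


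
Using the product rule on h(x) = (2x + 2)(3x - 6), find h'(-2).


Let u(x) = 2x + 2 and v(x) = 3x - 6
u'(x) = 2
v'(x) = 3
Product rule: h'(x) = u'(x)*v(x) + u(x)*v'(x)
= 2 * (3x - 6) + (2x + 2) * 3
At x = -2:
u(-2) = 2 * (-2) + 2 = -2
v(-2) = 3 * (-2) - 6 = -12
h'(-2) = 2 * (-12) + (-2) * 3
= -24 - 6
= -30

-30


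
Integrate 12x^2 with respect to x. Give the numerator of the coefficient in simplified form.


Apply the power rule for integration:
integral of ax^n dx = a/(n+1) * x^(n+1) + C
integral of 12x^2 dx
= 12/3 * x^3 + C
= 4 * x^3 + C
The coefficient in lowest terms is 4 = 4/1, so its numerator is 4

4


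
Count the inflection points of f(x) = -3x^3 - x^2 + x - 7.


Inflection points occur where f''(x) = 0 and concavity changes.
f(x) = -3x^3 - x^2 + x - 7
f'(x) = -9x^2 - 2x + 1
f''(x) = -18x - 2
Set f''(x) = 0:
-18x - 2 = 0
x = 2 / (-18) = -1/9
Since f''(x) is linear (degree 1), it changes sign at this point.
Therefore there is exactly 1 inflection point.

1


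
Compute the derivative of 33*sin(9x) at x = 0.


Apply the chain rule to differentiate 33*sin(9x):
d/dx [33*sin(9x)]
= 33 * cos(9x) * d/dx(9x)
= 33 * 9 * cos(9x)
= 297 * cos(9x)
Evaluate at x = 0:
= 297 * cos(0)
= 297 * 1
= 297

297


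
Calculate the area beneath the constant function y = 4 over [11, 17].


The area under a constant function y = 4 is a rectangle.
Width = 17 - 11 = 6
Height = 4
Area = width * height
= 6 * 4
= 24

24


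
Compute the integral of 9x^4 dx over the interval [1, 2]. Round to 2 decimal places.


Find the antiderivative of 9x^4:
F(x) = 9/5 * x^5
Apply the Fundamental Theorem of Calculus:
F(2) - F(1)
= 9/5 * 2^5 - 9/5 * 1^5
= 9/5 * (32 - 1)
= 9/5 * 31
= 279/5 = 55.80

55.80


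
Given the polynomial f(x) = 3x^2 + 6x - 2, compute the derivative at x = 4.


Differentiate term by term using power and sum rules:
f(x) = 3x^2 + 6x - 2
f'(x) = 6x + 6
Substitute x = 4:
f'(4) = 6 * 4 + 6
= 24 + 6
= 30

30


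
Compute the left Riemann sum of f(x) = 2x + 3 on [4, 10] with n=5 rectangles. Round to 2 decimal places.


Left Riemann sum uses left endpoints of each subinterval.
Interval: [4, 10], n = 5
dx = (10 - 4) / 5 = 6/5
Left endpoints: [4, 26/5, 32/5, 38/5, 44/5]
f values: [11, 67/5, 79/5, 91/5, 103/5]
Sum = dx * (sum of f values)
= 6/5 * 79
= 474/5 = 94.80

94.80


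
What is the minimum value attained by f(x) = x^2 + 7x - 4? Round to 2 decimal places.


For a quadratic f(x) = ax^2 + bx + c with a > 0, the minimum is at the vertex.
Vertex x-coordinate: x = -b/(2a)
x = -(7) / (2 * 1)
x = -7/2
Substitute back to find the minimum value:
f(-7/2) = 1 * (-7/2)^2 + 7 * (-7/2) - 4
= 49/4 - 49/2 - 4
= -65/4 = -16.25

-16.25


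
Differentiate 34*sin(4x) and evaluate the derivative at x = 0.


Apply the chain rule to differentiate 34*sin(4x):
d/dx [34*sin(4x)]
= 34 * cos(4x) * d/dx(4x)
= 34 * 4 * cos(4x)
= 136 * cos(4x)
Evaluate at x = 0:
= 136 * cos(0)
= 136 * 1
= 136

136


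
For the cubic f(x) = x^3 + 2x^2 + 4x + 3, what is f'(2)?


Differentiate f(x) = x^3 + 2x^2 + 4x + 3 term by term:
f'(x) = 3x^2 + 4x + 4
Substitute x = 2:
f'(2) = 3 * 2^2 + 4 * 2 + 4
= 12 + 8 + 4
= 24

24


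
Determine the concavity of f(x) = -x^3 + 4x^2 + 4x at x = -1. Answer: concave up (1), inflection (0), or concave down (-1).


Concavity is determined by the sign of f''(x).
f(x) = -x^3 + 4x^2 + 4x
f'(x) = -3x^2 + 8x + 4
f''(x) = -6x + 8
f''(-1) = -6 * (-1) + 8
= 6 + 8
= 14
Since f''(-1) > 0, the function is concave up (1)

1


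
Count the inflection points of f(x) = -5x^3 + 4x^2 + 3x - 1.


Inflection points occur where f''(x) = 0 and concavity changes.
f(x) = -5x^3 + 4x^2 + 3x - 1
f'(x) = -15x^2 + 8x + 3
f''(x) = -30x + 8
Set f''(x) = 0:
-30x + 8 = 0
x = -8 / (-30) = 4/15
Since f''(x) is linear (degree 1), it changes sign at this point.
Therefore there is exactly 1 inflection point.

1


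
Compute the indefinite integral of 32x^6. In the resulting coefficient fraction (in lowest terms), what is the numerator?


Apply the power rule for integration:
integral of ax^n dx = a/(n+1) * x^(n+1) + C
integral of 32x^6 dx
= 32/7 * x^7 + C
The coefficient in lowest terms is 32/7, and its numerator is 32

32


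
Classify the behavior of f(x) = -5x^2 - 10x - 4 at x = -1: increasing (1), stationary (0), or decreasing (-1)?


Compute f'(x) to determine behavior:
f'(x) = -10x - 10
f'(-1) = -10 * (-1) - 10
= 10 - 10
= 0
Since f'(-1) = 0, the function is stationary (0)

0


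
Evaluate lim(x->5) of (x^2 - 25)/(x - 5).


Direct substitution gives 0/0, so we factor the numerator.
Factor: (x^2 - 25) = (x - 5)(x + 5)
Cancel the common factor (x - 5):
(x^2 - 25)/(x - 5) = (x + 5)
Now substitute x = 5:
= (5) - (-5) = 10

10


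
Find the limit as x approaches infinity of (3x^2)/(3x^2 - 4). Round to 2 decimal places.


For limits at infinity with equal-degree polynomials,
we compare leading coefficients.
Numerator leading term: 3x^2
Denominator leading term: 3x^2
Divide both by x^2:
lim = (3) / (3 - 4/x^2)
As x -> infinity, the 1/x and 1/x^2 terms vanish:
= 3/3 = 1 = 1.00

1.00
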